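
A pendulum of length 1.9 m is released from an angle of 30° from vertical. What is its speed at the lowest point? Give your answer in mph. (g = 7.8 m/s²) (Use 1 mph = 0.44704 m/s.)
h = L(1 − cosθ) = 1.9(1 − cos30°) = 0.254552 m
v = √(2gh) = √(2·7.8·0.254552) = 1.99274 m/s = 4.458 mph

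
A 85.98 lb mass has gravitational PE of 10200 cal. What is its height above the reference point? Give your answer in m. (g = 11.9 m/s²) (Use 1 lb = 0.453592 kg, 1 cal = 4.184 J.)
Convert to SI: m = 38.9998 kg, PE = 42676.8 J
h = PE/(mg) = 42676.8/(38.9998·11.9) = 91.96 m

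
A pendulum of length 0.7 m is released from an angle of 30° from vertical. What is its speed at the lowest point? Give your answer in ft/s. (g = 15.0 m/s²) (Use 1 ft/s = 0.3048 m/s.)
h = L(1 − cosθ) = 0.7(1 − cos30°) = 0.0937822 m
v = √(2gh) = √(2·15.0·0.0937822) = 1.67734 m/s = 5.503 ft/s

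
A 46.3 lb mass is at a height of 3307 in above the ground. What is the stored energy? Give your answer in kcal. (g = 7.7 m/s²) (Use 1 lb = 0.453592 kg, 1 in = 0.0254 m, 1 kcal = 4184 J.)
Convert to SI: m = 21.0013 kg, h = 83.9978 m
PE = mgh = (21.0013)(7.7)(83.9978) = 13583.3 J = 3.246 kcal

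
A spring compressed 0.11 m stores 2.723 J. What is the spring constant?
k = 2·PE/x² = 2·2.723/(0.11)² = 450.1 N/m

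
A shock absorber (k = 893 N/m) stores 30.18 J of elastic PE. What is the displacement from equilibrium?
x = √(2·PE/k) = √(2·30.18/893) = 0.26 m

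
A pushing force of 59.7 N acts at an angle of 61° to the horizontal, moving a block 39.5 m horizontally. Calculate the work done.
W = F·d·cosθ = (59.7)(39.5)cos(61°) = 1143 J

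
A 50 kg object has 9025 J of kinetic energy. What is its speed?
v = √(2·KE/m) = √(2·9025/50) = 19.0 m/s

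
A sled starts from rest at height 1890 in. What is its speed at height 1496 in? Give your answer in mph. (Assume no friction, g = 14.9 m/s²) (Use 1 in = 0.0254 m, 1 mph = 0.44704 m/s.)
Convert to SI: h₁−h₂ = 10.0076 m
mgh₁ = mgh₂ + ½mv² ⇒ v = √(2g(h₁−h₂)) = √(2·14.9·10.0076) = 17.2692 m/s = 38.63 mph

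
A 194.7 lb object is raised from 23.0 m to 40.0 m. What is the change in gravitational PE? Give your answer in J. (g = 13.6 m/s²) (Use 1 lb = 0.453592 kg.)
Convert to SI: m = 88.3144 kg, Δh = 17.0 m
ΔPE = mgΔh = (88.3144)(13.6)(17.0) = 20420 J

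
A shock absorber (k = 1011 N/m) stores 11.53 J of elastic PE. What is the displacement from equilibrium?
x = √(2·PE/k) = √(2·11.53/1011) = 0.151 m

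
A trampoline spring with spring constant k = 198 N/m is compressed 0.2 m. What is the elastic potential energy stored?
PE = ½kx² = ½(198)(0.2)² = 3.96 J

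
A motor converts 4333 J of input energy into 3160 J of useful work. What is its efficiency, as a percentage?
η = W_out/W_in = 3160/4333 = 72.93%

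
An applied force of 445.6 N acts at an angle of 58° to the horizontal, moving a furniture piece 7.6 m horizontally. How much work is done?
W = F·d·cosθ = (445.6)(7.6)cos(58°) = 1795 J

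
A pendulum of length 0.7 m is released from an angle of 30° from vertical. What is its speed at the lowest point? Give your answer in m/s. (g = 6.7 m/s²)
h = L(1 − cosθ) = 0.7(1 − cos30°) = 0.0937822 m
v = √(2gh) = √(2·6.7·0.0937822) = 1.121 m/s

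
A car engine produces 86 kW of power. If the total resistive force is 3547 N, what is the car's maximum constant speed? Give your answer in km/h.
P = Fv ⇒ v = P/F = 86000 W/3547.0 N = 24.24584 m/s = 87.29 km/h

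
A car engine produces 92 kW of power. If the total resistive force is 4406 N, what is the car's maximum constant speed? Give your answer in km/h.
P = Fv ⇒ v = P/F = 92000 W/4406.0 N = 20.8806 m/s = 75.17 km/h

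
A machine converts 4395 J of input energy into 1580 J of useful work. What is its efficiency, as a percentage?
η = W_out/W_in = 1580/4395 = 35.95%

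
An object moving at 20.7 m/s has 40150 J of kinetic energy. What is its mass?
m = 2·KE/v² = 2·40150/(20.7)² = 187.4 kg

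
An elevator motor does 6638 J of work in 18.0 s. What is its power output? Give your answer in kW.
P = W/t = 6638.0/18.0 = 368.778 W = 0.3688 kW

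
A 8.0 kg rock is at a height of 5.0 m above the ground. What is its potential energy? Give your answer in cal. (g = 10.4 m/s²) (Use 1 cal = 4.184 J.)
PE = mgh = (8.0)(10.4)(5.0) = 416.0 J = 99.43 cal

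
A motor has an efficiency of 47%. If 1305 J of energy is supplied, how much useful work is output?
W_out = η·W_in = 0.47·1305 = 613.35 J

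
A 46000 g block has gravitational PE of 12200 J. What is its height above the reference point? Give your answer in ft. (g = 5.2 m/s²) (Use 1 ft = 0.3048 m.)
Convert to SI: m = 46.0 kg, PE = 12200.0 J
h = PE/(mg) = 12200.0/(46.0·5.2) = 51.0033 m = 167.3 ft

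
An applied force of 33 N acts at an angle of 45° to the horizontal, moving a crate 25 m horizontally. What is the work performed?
W = F·d·cosθ = (33)(25)cos(45°) = 583.4 J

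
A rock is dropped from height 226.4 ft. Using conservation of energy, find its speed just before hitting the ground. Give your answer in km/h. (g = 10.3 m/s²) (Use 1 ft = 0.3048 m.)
Convert to SI: h = 69.0067 m
mgh = ½mv² ⇒ v = √(2gh) = √(2·10.3·69.0067) = 37.7033 m/s = 135.7 km/h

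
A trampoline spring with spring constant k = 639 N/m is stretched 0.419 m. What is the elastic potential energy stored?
PE = ½kx² = ½(639)(0.419)² = 56.09 J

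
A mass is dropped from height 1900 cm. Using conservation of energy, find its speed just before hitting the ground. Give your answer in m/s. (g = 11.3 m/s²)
Convert to SI: h = 19.0 m
mgh = ½mv² ⇒ v = √(2gh) = √(2·11.3·19.0) = 20.72 m/s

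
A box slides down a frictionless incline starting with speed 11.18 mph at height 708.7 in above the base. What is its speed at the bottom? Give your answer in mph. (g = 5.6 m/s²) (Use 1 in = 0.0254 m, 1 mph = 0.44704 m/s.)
Convert to SI: v₀ = 4.99791 m/s, h = 18.001 m
½mv₀² + mgh = ½mv² ⇒ v = √(v₀² + 2gh) = √(4.99791² + 2·5.6·18.001) = 15.0529 m/s = 33.67 mph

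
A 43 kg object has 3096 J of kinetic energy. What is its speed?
v = √(2·KE/m) = √(2·3096/43) = 12.0 m/s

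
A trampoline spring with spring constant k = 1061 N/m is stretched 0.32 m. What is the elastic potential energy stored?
PE = ½kx² = ½(1061)(0.32)² = 54.32 J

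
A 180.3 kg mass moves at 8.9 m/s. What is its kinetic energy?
KE = ½mv² = ½(180.3)(8.9)² = 7141 J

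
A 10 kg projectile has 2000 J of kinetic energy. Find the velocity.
v = √(2·KE/m) = √(2·2000/10) = 20.0 m/s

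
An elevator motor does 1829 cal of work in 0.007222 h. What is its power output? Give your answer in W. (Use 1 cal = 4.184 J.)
Convert to SI: W = 7652.54 J, t = 25.9992 s
P = W/t = 7652.54/25.9992 = 294.3 W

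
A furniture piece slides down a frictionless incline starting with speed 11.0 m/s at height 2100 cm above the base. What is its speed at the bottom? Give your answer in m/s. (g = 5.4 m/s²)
Convert to SI: v₀ = 11.0 m/s, h = 21.0 m
½mv₀² + mgh = ½mv² ⇒ v = √(v₀² + 2gh) = √(11.0² + 2·5.4·21.0) = 18.65 m/s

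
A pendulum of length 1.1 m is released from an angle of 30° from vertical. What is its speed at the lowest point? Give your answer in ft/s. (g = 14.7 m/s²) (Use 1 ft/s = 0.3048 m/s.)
h = L(1 − cosθ) = 1.1(1 − cos30°) = 0.147372 m
v = √(2gh) = √(2·14.7·0.147372) = 2.08152 m/s = 6.829 ft/s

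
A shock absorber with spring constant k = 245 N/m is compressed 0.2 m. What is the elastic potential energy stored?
PE = ½kx² = ½(245)(0.2)² = 4.9 J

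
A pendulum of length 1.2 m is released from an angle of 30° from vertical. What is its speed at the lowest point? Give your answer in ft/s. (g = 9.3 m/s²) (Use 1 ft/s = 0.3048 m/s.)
h = L(1 − cosθ) = 1.2(1 − cos30°) = 0.16077 m
v = √(2gh) = √(2·9.3·0.16077) = 1.72925 m/s = 5.673 ft/s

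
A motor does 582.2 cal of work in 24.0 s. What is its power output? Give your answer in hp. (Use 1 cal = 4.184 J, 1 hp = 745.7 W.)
Convert to SI: W = 2435.92 J, t = 24.0 s
P = W/t = 2435.92/24.0 = 101.497 W = 0.1361 hp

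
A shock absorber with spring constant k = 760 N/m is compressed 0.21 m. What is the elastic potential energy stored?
PE = ½kx² = ½(760)(0.21)² = 16.76 J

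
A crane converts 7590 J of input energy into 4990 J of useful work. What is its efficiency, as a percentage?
η = W_out/W_in = 4990/7590 = 65.74%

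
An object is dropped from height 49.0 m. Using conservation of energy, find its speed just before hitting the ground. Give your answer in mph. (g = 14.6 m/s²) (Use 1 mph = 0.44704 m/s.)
mgh = ½mv² ⇒ v = √(2gh) = √(2·14.6·49.0) = 37.8259 m/s = 84.61 mph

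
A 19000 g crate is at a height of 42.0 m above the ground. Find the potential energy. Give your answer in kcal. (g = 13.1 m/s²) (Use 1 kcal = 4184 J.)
Convert to SI: m = 19.0 kg, h = 42.0 m
PE = mgh = (19.0)(13.1)(42.0) = 10453.8 J = 2.499 kcal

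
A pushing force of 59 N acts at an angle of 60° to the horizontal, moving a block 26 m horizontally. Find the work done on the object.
W = F·d·cosθ = (59)(26)cos(60°) = 767.0 J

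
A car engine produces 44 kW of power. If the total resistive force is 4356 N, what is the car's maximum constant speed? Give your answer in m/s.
P = Fv ⇒ v = P/F = 44000 W/4356.0 N = 10.1 m/s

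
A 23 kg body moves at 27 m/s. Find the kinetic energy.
KE = ½mv² = ½(23)(27)² = 8383.5 J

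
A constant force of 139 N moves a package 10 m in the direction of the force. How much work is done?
W = F·d = (139)(10) = 1390 J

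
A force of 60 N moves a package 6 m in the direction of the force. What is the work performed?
W = F·d = (60)(6) = 360.0 J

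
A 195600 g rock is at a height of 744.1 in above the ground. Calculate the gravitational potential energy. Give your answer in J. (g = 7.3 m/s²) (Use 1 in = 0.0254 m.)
Convert to SI: m = 195.6 kg, h = 18.9001 m
PE = mgh = (195.6)(7.3)(18.9001) = 26990 J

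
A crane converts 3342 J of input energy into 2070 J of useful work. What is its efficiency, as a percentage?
η = W_out/W_in = 2070/3342 = 61.94%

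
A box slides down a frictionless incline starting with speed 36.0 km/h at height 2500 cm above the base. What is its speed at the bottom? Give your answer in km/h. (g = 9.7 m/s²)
Convert to SI: v₀ = 10.0 m/s, h = 25.0 m
½mv₀² + mgh = ½mv² ⇒ v = √(v₀² + 2gh) = √(10.0² + 2·9.7·25.0) = 24.1868 m/s = 87.07 km/h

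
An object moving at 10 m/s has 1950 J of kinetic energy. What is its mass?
m = 2·KE/v² = 2·1950/(10)² = 39.0 kg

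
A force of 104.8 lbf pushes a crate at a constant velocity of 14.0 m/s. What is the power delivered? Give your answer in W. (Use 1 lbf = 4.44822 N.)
Convert to SI: F = 466.173 N, v = 14.0 m/s
P = Fv = (466.173)(14.0) = 6526 W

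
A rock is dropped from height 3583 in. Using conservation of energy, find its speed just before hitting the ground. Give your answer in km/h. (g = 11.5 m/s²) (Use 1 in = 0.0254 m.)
Convert to SI: h = 91.0082 m
mgh = ½mv² ⇒ v = √(2gh) = √(2·11.5·91.0082) = 45.7514 m/s = 164.7 km/h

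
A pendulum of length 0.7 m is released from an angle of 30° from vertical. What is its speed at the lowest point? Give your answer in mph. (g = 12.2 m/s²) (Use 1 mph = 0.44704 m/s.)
h = L(1 − cosθ) = 0.7(1 − cos30°) = 0.0937822 m
v = √(2gh) = √(2·12.2·0.0937822) = 1.51271 m/s = 3.384 mph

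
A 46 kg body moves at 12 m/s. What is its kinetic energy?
KE = ½mv² = ½(46)(12)² = 3312.0 J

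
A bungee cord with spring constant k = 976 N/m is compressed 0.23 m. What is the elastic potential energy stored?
PE = ½kx² = ½(976)(0.23)² = 25.82 J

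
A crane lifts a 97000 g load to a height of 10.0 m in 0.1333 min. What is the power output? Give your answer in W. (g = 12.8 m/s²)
Convert to SI: m = 97.0 kg, h = 10.0 m, t = 7.998 s
P = mgh/t = (97.0)(12.8)(10.0)/7.998 = 1552 W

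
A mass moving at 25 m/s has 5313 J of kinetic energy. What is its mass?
m = 2·KE/v² = 2·5313/(25)² = 17.0 kg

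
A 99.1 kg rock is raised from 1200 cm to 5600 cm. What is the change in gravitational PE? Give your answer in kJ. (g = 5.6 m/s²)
Convert to SI: m = 99.1 kg, Δh = 44.0 m
ΔPE = mgΔh = (99.1)(5.6)(44.0) = 24418.2 J = 24.42 kJ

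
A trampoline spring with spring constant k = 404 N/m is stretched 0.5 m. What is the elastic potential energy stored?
PE = ½kx² = ½(404)(0.5)² = 50.5 J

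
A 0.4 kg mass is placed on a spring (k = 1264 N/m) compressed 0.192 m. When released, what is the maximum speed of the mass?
½kx² = ½mv² ⇒ v = x√(k/m) = (0.192)√(1264/0.4) = 10.79 m/s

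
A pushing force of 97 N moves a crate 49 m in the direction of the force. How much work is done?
W = F·d = (97)(49) = 4753 J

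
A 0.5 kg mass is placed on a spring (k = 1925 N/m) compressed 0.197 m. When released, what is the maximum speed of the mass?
½kx² = ½mv² ⇒ v = x√(k/m) = (0.197)√(1925/0.5) = 12.22 m/s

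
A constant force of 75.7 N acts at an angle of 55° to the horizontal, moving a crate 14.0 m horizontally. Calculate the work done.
W = F·d·cosθ = (75.7)(14.0)cos(55°) = 607.9 J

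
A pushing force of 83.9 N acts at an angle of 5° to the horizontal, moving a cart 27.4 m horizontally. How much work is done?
W = F·d·cosθ = (83.9)(27.4)cos(5°) = 2290 J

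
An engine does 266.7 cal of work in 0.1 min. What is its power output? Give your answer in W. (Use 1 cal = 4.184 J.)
Convert to SI: W = 1115.87 J, t = 6.0 s
P = W/t = 1115.87/6.0 = 186.0 W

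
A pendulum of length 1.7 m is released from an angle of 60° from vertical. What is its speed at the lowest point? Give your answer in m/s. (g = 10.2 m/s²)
h = L(1 − cosθ) = 1.7(1 − cos60°) = 0.85 m
v = √(2gh) = √(2·10.2·0.85) = 4.164 m/s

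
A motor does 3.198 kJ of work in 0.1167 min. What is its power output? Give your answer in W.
Convert to SI: W = 3198.0 J, t = 7.002 s
P = W/t = 3198.0/7.002 = 456.7 W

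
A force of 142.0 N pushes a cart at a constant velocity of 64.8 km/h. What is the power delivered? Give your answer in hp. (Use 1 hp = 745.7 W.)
Convert to SI: F = 142.0 N, v = 18.0 m/s
P = Fv = (142.0)(18.0) = 2556.0 W = 3.428 hp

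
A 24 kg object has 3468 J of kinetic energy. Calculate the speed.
v = √(2·KE/m) = √(2·3468/24) = 17.0 m/s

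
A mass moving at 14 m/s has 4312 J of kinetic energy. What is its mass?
m = 2·KE/v² = 2·4312/(14)² = 44.0 kg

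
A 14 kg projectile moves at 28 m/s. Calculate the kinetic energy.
KE = ½mv² = ½(14)(28)² = 5488.0 J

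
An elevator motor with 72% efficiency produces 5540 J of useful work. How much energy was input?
W_in = W_out/η = 5540/0.72 = 7694 J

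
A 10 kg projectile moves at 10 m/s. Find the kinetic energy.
KE = ½mv² = ½(10)(10)² = 500.0 J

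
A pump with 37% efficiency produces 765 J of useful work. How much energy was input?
W_in = W_out/η = 765/0.37 = 2068 J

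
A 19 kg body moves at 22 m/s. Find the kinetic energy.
KE = ½mv² = ½(19)(22)² = 4598.0 J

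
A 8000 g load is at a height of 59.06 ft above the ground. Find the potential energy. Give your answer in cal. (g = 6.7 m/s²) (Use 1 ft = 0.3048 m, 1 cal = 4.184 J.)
Convert to SI: m = 8.0 kg, h = 18.0015 m
PE = mgh = (8.0)(6.7)(18.0015) = 964.88 J = 230.6 cal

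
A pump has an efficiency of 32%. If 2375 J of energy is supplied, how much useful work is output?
W_out = η·W_in = 0.32·2375 = 760.0 J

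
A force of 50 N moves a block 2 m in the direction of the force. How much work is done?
W = F·d = (50)(2) = 100.0 J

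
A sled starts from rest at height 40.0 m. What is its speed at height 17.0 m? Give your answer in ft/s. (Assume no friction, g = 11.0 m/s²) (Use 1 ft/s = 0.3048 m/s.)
mgh₁ = mgh₂ + ½mv² ⇒ v = √(2g(h₁−h₂)) = √(2·11.0·23.0) = 22.4944 m/s = 73.8 ft/s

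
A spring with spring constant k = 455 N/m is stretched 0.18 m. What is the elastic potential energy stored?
PE = ½kx² = ½(455)(0.18)² = 7.371 J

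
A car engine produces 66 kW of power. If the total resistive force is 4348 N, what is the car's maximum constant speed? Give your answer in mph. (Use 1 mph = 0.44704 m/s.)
P = Fv ⇒ v = P/F = 66000 W/4348.0 N = 15.1794 m/s = 33.96 mph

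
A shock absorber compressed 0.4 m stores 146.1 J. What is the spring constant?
k = 2·PE/x² = 2·146.1/(0.4)² = 1826 N/m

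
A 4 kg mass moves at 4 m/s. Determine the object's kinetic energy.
KE = ½mv² = ½(4)(4)² = 32.0 J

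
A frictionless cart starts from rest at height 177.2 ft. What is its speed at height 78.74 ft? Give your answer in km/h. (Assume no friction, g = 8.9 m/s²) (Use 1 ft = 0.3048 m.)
Convert to SI: h₁−h₂ = 30.0106 m
mgh₁ = mgh₂ + ½mv² ⇒ v = √(2g(h₁−h₂)) = √(2·8.9·30.0106) = 23.1125 m/s = 83.21 km/h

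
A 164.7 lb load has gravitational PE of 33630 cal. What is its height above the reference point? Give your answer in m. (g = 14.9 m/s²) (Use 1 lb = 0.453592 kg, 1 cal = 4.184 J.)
Convert to SI: m = 74.7066 kg, PE = 140708 J
h = PE/(mg) = 140708/(74.7066·14.9) = 126.4 m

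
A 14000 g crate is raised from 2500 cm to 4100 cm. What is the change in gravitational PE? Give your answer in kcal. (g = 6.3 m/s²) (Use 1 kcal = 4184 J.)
Convert to SI: m = 14.0 kg, Δh = 16.0 m
ΔPE = mgΔh = (14.0)(6.3)(16.0) = 1411.2 J = 0.3373 kcal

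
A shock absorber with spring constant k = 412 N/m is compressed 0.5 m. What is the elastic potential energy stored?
PE = ½kx² = ½(412)(0.5)² = 51.5 J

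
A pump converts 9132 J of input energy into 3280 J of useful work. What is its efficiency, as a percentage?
η = W_out/W_in = 3280/9132 = 35.92%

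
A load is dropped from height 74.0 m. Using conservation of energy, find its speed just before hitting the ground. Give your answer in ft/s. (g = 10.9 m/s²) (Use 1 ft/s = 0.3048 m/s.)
mgh = ½mv² ⇒ v = √(2gh) = √(2·10.9·74.0) = 40.1647 m/s = 131.8 ft/s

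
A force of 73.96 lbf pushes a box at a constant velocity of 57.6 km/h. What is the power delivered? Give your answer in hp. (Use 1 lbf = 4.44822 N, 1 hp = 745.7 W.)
Convert to SI: F = 328.99 N, v = 16.0 m/s
P = Fv = (328.99)(16.0) = 5263.85 W = 7.059 hp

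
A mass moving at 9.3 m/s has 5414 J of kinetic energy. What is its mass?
m = 2·KE/v² = 2·5414/(9.3)² = 125.2 kg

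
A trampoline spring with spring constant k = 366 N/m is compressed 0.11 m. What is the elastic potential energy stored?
PE = ½kx² = ½(366)(0.11)² = 2.214 J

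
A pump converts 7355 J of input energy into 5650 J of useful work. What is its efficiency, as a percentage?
η = W_out/W_in = 5650/7355 = 76.82%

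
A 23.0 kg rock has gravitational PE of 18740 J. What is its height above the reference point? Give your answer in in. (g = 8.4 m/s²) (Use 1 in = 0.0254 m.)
h = PE/(mg) = 18740.0/(23.0·8.4) = 96.9979 m = 3819 in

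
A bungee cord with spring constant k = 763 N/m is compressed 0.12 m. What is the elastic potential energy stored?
PE = ½kx² = ½(763)(0.12)² = 5.494 J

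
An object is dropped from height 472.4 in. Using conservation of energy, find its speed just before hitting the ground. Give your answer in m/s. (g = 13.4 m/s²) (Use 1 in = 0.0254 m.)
Convert to SI: h = 11.999 m
mgh = ½mv² ⇒ v = √(2gh) = √(2·13.4·11.999) = 17.93 m/s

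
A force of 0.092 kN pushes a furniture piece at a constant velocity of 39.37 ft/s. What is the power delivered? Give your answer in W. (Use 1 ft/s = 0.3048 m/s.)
Convert to SI: F = 92.0 N, v = 12.0 m/s
P = Fv = (92.0)(12.0) = 1104 W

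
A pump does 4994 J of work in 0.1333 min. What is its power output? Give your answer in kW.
Convert to SI: W = 4994.0 J, t = 7.998 s
P = W/t = 4994.0/7.998 = 624.406 W = 0.6244 kW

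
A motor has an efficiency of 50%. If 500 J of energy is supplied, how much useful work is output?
W_out = η·W_in = 0.5·500 = 250.0 J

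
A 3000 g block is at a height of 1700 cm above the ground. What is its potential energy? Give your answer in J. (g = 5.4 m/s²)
Convert to SI: m = 3.0 kg, h = 17.0 m
PE = mgh = (3.0)(5.4)(17.0) = 275.4 J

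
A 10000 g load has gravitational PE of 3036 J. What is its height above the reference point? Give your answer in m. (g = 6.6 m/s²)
Convert to SI: m = 10.0 kg, PE = 3036.0 J
h = PE/(mg) = 3036.0/(10.0·6.6) = 46.0 m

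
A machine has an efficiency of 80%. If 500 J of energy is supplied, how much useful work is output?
W_out = η·W_in = 0.8·500 = 400.0 J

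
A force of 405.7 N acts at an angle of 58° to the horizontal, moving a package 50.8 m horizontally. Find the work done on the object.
W = F·d·cosθ = (405.7)(50.8)cos(58°) = 10920 J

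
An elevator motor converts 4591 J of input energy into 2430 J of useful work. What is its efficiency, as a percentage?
η = W_out/W_in = 2430/4591 = 52.93%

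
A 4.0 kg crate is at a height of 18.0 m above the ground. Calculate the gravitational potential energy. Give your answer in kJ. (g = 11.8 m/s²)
PE = mgh = (4.0)(11.8)(18.0) = 849.6 J = 0.8496 kJ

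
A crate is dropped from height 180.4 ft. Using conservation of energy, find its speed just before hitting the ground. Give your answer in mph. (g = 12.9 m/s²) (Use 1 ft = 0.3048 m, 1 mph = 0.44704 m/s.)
Convert to SI: h = 54.9859 m
mgh = ½mv² ⇒ v = √(2gh) = √(2·12.9·54.9859) = 37.6648 m/s = 84.25 mph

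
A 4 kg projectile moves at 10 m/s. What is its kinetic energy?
KE = ½mv² = ½(4)(10)² = 200.0 J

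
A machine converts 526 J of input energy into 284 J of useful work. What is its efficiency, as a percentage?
η = W_out/W_in = 284/526 = 53.99%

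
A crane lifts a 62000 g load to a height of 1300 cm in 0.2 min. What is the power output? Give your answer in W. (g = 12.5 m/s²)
Convert to SI: m = 62.0 kg, h = 13.0 m, t = 12.0 s
P = mgh/t = (62.0)(12.5)(13.0)/12.0 = 839.6 W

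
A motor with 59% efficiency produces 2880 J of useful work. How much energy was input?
W_in = W_out/η = 2880/0.59 = 4881 J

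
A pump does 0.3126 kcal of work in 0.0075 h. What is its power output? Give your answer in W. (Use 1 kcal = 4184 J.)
Convert to SI: W = 1307.92 J, t = 27.0 s
P = W/t = 1307.92/27.0 = 48.44 W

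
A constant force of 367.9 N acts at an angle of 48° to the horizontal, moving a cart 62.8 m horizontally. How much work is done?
W = F·d·cosθ = (367.9)(62.8)cos(48°) = 15460 J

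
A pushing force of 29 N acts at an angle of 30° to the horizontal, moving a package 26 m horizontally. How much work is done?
W = F·d·cosθ = (29)(26)cos(30°) = 653.0 J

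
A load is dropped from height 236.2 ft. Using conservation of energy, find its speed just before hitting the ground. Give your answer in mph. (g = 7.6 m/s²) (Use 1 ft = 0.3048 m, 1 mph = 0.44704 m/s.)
Convert to SI: h = 71.9938 m
mgh = ½mv² ⇒ v = √(2gh) = √(2·7.6·71.9938) = 33.0803 m/s = 74.0 mph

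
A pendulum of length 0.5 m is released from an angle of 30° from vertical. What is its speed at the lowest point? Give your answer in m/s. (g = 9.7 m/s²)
h = L(1 − cosθ) = 0.5(1 − cos30°) = 0.0669873 m
v = √(2gh) = √(2·9.7·0.0669873) = 1.14 m/s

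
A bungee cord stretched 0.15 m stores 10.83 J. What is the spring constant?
k = 2·PE/x² = 2·10.83/(0.15)² = 962.7 N/m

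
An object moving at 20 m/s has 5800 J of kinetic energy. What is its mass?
m = 2·KE/v² = 2·5800/(20)² = 29.0 kg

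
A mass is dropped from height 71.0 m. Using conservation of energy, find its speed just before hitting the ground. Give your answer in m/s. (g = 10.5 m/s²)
mgh = ½mv² ⇒ v = √(2gh) = √(2·10.5·71.0) = 38.61 m/s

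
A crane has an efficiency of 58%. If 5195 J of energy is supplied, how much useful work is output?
W_out = η·W_in = 0.58·5195 = 3013.1 J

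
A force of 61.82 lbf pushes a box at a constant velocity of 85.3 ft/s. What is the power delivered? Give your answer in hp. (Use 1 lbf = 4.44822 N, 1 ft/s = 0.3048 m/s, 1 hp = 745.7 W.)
Convert to SI: F = 274.989 N, v = 25.9994 m/s
P = Fv = (274.989)(25.9994) = 7149.56 W = 9.588 hp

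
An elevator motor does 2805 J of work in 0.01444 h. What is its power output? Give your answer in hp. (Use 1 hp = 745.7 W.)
Convert to SI: W = 2805.0 J, t = 51.984 s
P = W/t = 2805.0/51.984 = 53.9589 W = 0.07236 hp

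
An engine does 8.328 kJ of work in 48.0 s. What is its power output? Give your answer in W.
Convert to SI: W = 8328.0 J, t = 48.0 s
P = W/t = 8328.0/48.0 = 173.5 W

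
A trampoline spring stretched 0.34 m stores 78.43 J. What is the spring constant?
k = 2·PE/x² = 2·78.43/(0.34)² = 1357 N/m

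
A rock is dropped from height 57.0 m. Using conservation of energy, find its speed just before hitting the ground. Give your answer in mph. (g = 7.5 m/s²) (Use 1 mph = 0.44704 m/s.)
mgh = ½mv² ⇒ v = √(2gh) = √(2·7.5·57.0) = 29.2404 m/s = 65.41 mph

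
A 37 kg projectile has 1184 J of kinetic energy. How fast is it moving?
v = √(2·KE/m) = √(2·1184/37) = 8.0 m/s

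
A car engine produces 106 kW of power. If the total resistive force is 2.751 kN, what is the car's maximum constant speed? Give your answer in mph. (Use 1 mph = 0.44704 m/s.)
Convert to SI: F = 2751.0 N
P = Fv ⇒ v = P/F = 106000 W/2751.0 N = 38.5314 m/s = 86.19 mph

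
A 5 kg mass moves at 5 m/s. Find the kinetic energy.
KE = ½mv² = ½(5)(5)² = 62.5 J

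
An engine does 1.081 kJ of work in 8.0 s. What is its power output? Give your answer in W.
Convert to SI: W = 1081.0 J, t = 8.0 s
P = W/t = 1081.0/8.0 = 135.1 W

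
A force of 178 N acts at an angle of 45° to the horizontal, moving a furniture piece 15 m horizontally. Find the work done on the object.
W = F·d·cosθ = (178)(15)cos(45°) = 1888 J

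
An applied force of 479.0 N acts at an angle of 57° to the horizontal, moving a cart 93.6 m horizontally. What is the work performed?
W = F·d·cosθ = (479.0)(93.6)cos(57°) = 24420 J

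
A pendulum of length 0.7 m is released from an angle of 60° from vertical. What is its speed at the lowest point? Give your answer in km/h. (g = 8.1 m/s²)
h = L(1 − cosθ) = 0.7(1 − cos60°) = 0.35 m
v = √(2gh) = √(2·8.1·0.35) = 2.38118 m/s = 8.572 km/h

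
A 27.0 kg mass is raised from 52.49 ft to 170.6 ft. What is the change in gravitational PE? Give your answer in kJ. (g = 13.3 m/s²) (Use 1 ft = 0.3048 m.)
Convert to SI: m = 27.0 kg, Δh = 35.9999 m
ΔPE = mgΔh = (27.0)(13.3)(35.9999) = 12927.6 J = 12.93 kJ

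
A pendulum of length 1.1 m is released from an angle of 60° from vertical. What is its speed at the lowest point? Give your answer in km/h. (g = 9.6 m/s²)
h = L(1 − cosθ) = 1.1(1 − cos60°) = 0.55 m
v = √(2gh) = √(2·9.6·0.55) = 3.24962 m/s = 11.7 km/h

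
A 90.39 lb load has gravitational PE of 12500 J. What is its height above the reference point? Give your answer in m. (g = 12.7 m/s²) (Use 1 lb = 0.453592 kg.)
Convert to SI: m = 41.0002 kg, PE = 12500.0 J
h = PE/(mg) = 12500.0/(41.0002·12.7) = 24.01 m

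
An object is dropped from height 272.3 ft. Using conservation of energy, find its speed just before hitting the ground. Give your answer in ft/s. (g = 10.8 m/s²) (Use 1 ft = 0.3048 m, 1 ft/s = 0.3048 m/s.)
Convert to SI: h = 82.997 m
mgh = ½mv² ⇒ v = √(2gh) = √(2·10.8·82.997) = 42.3407 m/s = 138.9 ft/s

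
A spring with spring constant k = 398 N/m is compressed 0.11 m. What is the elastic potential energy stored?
PE = ½kx² = ½(398)(0.11)² = 2.408 J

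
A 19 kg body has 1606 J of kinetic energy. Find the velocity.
v = √(2·KE/m) = √(2·1606/19) = 13.0 m/s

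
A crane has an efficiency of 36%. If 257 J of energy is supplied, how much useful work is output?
W_out = η·W_in = 0.36·257 = 92.52 J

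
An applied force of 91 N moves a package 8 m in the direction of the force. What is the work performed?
W = F·d = (91)(8) = 728.0 J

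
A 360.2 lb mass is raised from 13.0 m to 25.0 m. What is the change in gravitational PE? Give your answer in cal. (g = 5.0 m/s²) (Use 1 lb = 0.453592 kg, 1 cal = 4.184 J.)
Convert to SI: m = 163.384 kg, Δh = 12.0 m
ΔPE = mgΔh = (163.384)(5.0)(12.0) = 9803.03 J = 2343 cal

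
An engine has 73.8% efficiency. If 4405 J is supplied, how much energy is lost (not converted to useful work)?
W_lost = W_in(1 − η) = 4405·(1 − 0.738) = 1154 J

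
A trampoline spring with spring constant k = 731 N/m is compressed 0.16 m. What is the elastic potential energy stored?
PE = ½kx² = ½(731)(0.16)² = 9.357 J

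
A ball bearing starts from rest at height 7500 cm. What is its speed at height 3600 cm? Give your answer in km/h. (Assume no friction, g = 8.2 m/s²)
Convert to SI: h₁−h₂ = 39.0 m
mgh₁ = mgh₂ + ½mv² ⇒ v = √(2g(h₁−h₂)) = √(2·8.2·39.0) = 25.2903 m/s = 91.05 km/h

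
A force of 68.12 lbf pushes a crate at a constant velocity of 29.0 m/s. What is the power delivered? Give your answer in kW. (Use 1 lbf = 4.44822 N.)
Convert to SI: F = 303.013 N, v = 29.0 m/s
P = Fv = (303.013)(29.0) = 8787.37 W = 8.787 kW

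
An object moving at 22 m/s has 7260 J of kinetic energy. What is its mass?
m = 2·KE/v² = 2·7260/(22)² = 30.0 kg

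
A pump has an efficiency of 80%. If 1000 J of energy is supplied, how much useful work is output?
W_out = η·W_in = 0.8·1000 = 800.0 J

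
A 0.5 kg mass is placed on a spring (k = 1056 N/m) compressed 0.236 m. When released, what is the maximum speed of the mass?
½kx² = ½mv² ⇒ v = x√(k/m) = (0.236)√(1056/0.5) = 10.85 m/s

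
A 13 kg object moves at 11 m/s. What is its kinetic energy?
KE = ½mv² = ½(13)(11)² = 786.5 J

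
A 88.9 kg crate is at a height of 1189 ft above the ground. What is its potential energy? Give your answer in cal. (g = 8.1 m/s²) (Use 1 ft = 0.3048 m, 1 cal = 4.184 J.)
Convert to SI: m = 88.9 kg, h = 362.407 m
PE = mgh = (88.9)(8.1)(362.407) = 260966 J = 62370 cal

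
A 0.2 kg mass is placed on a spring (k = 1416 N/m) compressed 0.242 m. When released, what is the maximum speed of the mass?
½kx² = ½mv² ⇒ v = x√(k/m) = (0.242)√(1416/0.2) = 20.36 m/s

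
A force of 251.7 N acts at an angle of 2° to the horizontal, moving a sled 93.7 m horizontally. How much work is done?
W = F·d·cosθ = (251.7)(93.7)cos(2°) = 23570 J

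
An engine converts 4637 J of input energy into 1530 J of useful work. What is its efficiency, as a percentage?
η = W_out/W_in = 1530/4637 = 33.0%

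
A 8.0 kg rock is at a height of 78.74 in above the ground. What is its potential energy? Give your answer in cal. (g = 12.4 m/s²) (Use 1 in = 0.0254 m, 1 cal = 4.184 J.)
Convert to SI: m = 8.0 kg, h = 2.0 m
PE = mgh = (8.0)(12.4)(2.0) = 198.4 J = 47.42 cal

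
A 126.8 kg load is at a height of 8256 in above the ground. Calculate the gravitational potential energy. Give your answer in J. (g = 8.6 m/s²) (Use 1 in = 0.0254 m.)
Convert to SI: m = 126.8 kg, h = 209.702 m
PE = mgh = (126.8)(8.6)(209.702) = 228700 J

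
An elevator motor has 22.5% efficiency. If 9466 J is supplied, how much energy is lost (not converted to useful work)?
W_lost = W_in(1 − η) = 9466·(1 − 0.225) = 7336 J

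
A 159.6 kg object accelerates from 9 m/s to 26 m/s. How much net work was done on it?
W = ΔKE = ½m(v₂² − v₁²) = ½(159.6)(26² − 9²) = 47481.0 J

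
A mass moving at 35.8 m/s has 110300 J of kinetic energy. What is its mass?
m = 2·KE/v² = 2·110300/(35.8)² = 172.1 kg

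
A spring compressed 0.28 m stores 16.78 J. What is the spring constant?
k = 2·PE/x² = 2·16.78/(0.28)² = 428.1 N/m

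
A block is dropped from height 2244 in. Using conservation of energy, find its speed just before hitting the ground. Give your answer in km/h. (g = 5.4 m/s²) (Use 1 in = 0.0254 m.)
Convert to SI: h = 56.9976 m
mgh = ½mv² ⇒ v = √(2gh) = √(2·5.4·56.9976) = 24.8108 m/s = 89.32 km/h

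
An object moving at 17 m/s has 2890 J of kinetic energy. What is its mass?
m = 2·KE/v² = 2·2890/(17)² = 20.0 kg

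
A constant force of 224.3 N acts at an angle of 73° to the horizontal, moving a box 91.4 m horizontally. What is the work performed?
W = F·d·cosθ = (224.3)(91.4)cos(73°) = 5994 J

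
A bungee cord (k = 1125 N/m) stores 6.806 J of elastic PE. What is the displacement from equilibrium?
x = √(2·PE/k) = √(2·6.806/1125) = 0.11 m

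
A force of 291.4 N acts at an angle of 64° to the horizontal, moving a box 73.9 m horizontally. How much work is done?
W = F·d·cosθ = (291.4)(73.9)cos(64°) = 9440 J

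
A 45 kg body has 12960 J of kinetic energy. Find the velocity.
v = √(2·KE/m) = √(2·12960/45) = 24.0 m/s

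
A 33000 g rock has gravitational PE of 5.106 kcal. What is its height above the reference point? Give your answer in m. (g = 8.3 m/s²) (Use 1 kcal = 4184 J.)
Convert to SI: m = 33.0 kg, PE = 21363.5 J
h = PE/(mg) = 21363.5/(33.0·8.3) = 78.0 m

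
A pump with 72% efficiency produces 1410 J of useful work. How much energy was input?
W_in = W_out/η = 1410/0.72 = 1958 J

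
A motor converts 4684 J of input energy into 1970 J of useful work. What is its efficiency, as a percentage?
η = W_out/W_in = 1970/4684 = 42.06%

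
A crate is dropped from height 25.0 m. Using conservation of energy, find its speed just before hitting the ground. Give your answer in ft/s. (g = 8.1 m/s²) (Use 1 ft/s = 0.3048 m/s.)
mgh = ½mv² ⇒ v = √(2gh) = √(2·8.1·25.0) = 20.1246 m/s = 66.03 ft/s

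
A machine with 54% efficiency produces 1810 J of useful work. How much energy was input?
W_in = W_out/η = 1810/0.54 = 3352 J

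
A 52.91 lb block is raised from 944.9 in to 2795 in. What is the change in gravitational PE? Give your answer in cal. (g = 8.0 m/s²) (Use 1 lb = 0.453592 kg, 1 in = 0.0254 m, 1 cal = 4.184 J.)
Convert to SI: m = 23.9996 kg, Δh = 46.9925 m
ΔPE = mgΔh = (23.9996)(8.0)(46.9925) = 9022.4 J = 2156 cal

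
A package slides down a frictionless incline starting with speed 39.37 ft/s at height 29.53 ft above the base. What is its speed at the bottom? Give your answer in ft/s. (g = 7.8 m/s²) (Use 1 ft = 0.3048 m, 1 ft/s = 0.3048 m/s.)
Convert to SI: v₀ = 12.0 m/s, h = 9.00074 m
½mv₀² + mgh = ½mv² ⇒ v = √(v₀² + 2gh) = √(12.0² + 2·7.8·9.00074) = 16.8645 m/s = 55.33 ft/s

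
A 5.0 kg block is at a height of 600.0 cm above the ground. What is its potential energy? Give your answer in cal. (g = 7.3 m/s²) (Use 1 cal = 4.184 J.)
Convert to SI: m = 5.0 kg, h = 6.0 m
PE = mgh = (5.0)(7.3)(6.0) = 219.0 J = 52.34 cal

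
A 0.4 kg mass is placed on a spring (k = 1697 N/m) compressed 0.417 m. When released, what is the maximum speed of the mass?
½kx² = ½mv² ⇒ v = x√(k/m) = (0.417)√(1697/0.4) = 27.16 m/s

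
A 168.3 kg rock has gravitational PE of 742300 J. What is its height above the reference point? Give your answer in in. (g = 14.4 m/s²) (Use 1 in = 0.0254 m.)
h = PE/(mg) = 742300/(168.3·14.4) = 306.29 m = 12060 in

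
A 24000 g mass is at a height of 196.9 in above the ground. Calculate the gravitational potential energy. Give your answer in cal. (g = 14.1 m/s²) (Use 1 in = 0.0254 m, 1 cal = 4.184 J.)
Convert to SI: m = 24.0 kg, h = 5.00126 m
PE = mgh = (24.0)(14.1)(5.00126) = 1692.43 J = 404.5 cal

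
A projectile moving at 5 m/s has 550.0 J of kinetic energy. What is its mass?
m = 2·KE/v² = 2·550.0/(5)² = 44.0 kg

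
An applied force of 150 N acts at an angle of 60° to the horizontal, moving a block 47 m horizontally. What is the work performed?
W = F·d·cosθ = (150)(47)cos(60°) = 3525 J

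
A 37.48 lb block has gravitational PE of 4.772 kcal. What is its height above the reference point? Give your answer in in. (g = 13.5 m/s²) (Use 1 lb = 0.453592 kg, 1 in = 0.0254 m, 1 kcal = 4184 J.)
Convert to SI: m = 17.0006 kg, PE = 19966.0 J
h = PE/(mg) = 19966.0/(17.0006·13.5) = 86.9948 m = 3425 in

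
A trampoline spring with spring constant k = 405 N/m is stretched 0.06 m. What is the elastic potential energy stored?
PE = ½kx² = ½(405)(0.06)² = 0.729 J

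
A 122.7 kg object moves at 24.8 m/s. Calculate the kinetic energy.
KE = ½mv² = ½(122.7)(24.8)² = 37730 J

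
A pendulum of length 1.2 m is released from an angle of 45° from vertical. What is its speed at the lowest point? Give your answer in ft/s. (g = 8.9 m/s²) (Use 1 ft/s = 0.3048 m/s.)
h = L(1 − cosθ) = 1.2(1 − cos45°) = 0.351472 m
v = √(2gh) = √(2·8.9·0.351472) = 2.50124 m/s = 8.206 ft/s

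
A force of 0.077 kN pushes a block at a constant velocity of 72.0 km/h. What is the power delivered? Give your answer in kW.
Convert to SI: F = 77.0 N, v = 20.0 m/s
P = Fv = (77.0)(20.0) = 1540.0 W = 1.54 kW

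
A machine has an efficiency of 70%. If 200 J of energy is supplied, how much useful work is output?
W_out = η·W_in = 0.7·200 = 140.0 J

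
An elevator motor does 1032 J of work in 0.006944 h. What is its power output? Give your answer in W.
Convert to SI: W = 1032.0 J, t = 24.9984 s
P = W/t = 1032.0/24.9984 = 41.28 W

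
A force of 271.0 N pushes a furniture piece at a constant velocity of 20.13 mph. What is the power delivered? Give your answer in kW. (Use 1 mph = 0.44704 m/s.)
Convert to SI: F = 271.0 N, v = 8.99892 m/s
P = Fv = (271.0)(8.99892) = 2438.71 W = 2.439 kW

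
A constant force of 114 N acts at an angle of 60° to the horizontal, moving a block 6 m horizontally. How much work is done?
W = F·d·cosθ = (114)(6)cos(60°) = 342.0 J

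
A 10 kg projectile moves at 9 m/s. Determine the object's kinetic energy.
KE = ½mv² = ½(10)(9)² = 405.0 J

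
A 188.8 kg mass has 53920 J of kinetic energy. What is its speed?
v = √(2·KE/m) = √(2·53920/188.8) = 23.9 m/s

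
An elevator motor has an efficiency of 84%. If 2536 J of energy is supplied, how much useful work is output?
W_out = η·W_in = 0.84·2536 = 2130.24 J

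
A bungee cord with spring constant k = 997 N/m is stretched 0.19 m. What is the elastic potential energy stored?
PE = ½kx² = ½(997)(0.19)² = 18.0 J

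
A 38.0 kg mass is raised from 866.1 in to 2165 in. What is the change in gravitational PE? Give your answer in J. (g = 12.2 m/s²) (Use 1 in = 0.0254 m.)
Convert to SI: m = 38.0 kg, Δh = 32.9921 m
ΔPE = mgΔh = (38.0)(12.2)(32.9921) = 15300 J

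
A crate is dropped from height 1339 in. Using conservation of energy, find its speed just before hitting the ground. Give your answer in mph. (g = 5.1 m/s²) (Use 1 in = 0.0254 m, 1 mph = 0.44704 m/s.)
Convert to SI: h = 34.0106 m
mgh = ½mv² ⇒ v = √(2gh) = √(2·5.1·34.0106) = 18.6255 m/s = 41.66 mph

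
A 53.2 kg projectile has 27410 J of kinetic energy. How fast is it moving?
v = √(2·KE/m) = √(2·27410/53.2) = 32.1 m/s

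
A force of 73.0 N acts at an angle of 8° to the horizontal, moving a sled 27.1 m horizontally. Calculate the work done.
W = F·d·cosθ = (73.0)(27.1)cos(8°) = 1959 J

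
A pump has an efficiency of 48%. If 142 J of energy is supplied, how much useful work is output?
W_out = η·W_in = 0.48·142 = 68.16 J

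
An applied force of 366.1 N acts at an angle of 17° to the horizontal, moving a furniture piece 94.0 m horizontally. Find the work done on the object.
W = F·d·cosθ = (366.1)(94.0)cos(17°) = 32910 J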